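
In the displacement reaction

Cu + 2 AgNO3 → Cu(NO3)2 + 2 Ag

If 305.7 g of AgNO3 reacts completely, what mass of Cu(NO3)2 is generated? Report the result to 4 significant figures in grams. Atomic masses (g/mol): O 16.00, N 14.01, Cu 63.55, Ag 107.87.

M(AgNO3) = 107.87 + 14.01 + 3(16.00) = 169.88 g/mol.
M(Cu(NO3)2) = 63.55 + 2(14.01) + 6(16.00) = 187.57 g/mol.
n(AgNO3) = 305.70 g / 169.88 g/mol = 1.7995 mol.
From the equation the AgNO3:Cu(NO3)2 mole ratio is 2:1, so n(Cu(NO3)2) = 1.7995 × 1/2 = 0.89975 mol.
Mass of Cu(NO3)2 = 0.89975 mol × 187.57 g/mol = 168.77 g.

168.8 g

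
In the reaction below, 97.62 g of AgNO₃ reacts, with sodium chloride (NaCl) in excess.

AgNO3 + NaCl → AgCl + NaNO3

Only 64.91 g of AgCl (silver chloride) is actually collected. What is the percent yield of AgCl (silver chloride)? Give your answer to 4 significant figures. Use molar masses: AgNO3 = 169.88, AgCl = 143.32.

78.81 %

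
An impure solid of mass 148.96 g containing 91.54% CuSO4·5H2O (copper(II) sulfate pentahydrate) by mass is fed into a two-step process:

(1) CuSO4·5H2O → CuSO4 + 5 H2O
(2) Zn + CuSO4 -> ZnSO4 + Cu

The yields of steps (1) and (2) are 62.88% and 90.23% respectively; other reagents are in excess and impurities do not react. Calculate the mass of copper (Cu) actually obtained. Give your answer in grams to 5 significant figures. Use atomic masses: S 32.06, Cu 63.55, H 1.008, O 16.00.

19.691 g

Pure CuSO4·5H2O = 148.96 × 0.9154 = 136.358 g.
M(CuSO4·5H2O) = 63.55 + 32.06 + 9(16.00) + 10(1.008) = 249.69 g/mol.
M(Cu) = 63.55 g/mol.
n(CuSO4·5H2O) = 136.358 / 249.69 = 0.546109 mol.
Step 1 (CuSO4·5H2O:CuSO4 = 1:1): theoretical n(CuSO4) = 0.546109 mol; at 62.88% yield, n(CuSO4) = 0.343393 mol.
Step 2 (CuSO4:Cu = 1:1): theoretical n(Cu) = 0.343393 mol, so theoretical mass = 0.343393 × 63.55 = 21.8227 g.
At 90.23% yield, actual mass of Cu = 21.8227 × 0.9023 = 19.6906 g.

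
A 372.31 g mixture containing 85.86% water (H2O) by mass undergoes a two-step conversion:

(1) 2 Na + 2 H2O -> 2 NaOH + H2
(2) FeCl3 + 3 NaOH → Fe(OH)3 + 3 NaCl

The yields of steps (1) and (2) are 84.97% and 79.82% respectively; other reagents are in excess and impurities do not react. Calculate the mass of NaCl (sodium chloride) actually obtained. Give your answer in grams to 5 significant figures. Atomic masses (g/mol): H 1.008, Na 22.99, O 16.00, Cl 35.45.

703.27 g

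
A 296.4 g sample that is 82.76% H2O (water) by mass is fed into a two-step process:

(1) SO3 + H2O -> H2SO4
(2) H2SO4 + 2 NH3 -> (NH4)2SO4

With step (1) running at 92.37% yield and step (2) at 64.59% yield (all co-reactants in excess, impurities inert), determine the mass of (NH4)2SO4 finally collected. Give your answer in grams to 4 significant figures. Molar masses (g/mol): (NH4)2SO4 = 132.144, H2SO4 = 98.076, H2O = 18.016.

1073 g

Pure H2O = 296.4 × 0.8276 = 245.30 g.
n(H2O) = 245.30 / 18.016 = 13.616 mol.
Step 1 (H2O:H2SO4 = 1:1): theoretical n(H2SO4) = 13.616 mol; at 92.37% yield, n(H2SO4) = 12.577 mol.
Step 2 (H2SO4:(NH4)2SO4 = 1:1): theoretical n((NH4)2SO4) = 12.577 mol, so theoretical mass = 12.577 × 132.144 = 1662.0 g.
At 64.59% yield, actual mass of (NH4)2SO4 = 1662.0 × 0.6459 = 1073.5 g.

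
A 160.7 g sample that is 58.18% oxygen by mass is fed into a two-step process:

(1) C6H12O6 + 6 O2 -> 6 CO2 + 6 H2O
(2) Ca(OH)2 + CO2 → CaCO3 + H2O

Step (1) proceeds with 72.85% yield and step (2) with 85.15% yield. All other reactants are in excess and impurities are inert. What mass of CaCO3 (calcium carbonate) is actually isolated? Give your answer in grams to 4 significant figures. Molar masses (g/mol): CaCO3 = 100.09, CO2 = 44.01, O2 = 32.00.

Pure O2 = 160.7 × 0.5818 = 93.495 g.
n(O2) = 93.495 / 32.00 = 2.9217 mol.
Step 1 (O2:CO2 = 6:6): theoretical n(CO2) = 2.9217 mol; at 72.85% yield, n(CO2) = 2.1285 mol.
Step 2 (CO2:CaCO3 = 1:1): theoretical n(CaCO3) = 2.1285 mol, so theoretical mass = 2.1285 × 100.09 = 213.04 g.
At 85.15% yield, actual mass of CaCO3 = 213.04 × 0.8515 = 181.40 g.

181.4 g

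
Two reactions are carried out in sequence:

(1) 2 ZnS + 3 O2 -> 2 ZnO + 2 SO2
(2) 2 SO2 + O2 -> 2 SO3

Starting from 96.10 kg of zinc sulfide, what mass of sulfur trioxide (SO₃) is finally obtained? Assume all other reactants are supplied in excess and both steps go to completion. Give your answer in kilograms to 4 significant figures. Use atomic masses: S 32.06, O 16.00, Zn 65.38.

M(ZnS) = 65.38 + 32.06 = 97.44 g/mol.
M(SO3) = 32.06 + 3(16.00) = 80.06 g/mol.
96.10 kg = 96100 g.
n(ZnS) = 96100 / 97.44 = 986.25 mol.
Step 1 gives a 2:2 ratio of ZnS to SO2, so n(SO2) = 986.25 mol.
In step 2 the SO2:SO3 ratio is 2:2, so n(SO3) = 986.25 mol.
Mass of SO3 = 986.25 × 80.06 = 78959 g = 78.96 kg.

78.96 kg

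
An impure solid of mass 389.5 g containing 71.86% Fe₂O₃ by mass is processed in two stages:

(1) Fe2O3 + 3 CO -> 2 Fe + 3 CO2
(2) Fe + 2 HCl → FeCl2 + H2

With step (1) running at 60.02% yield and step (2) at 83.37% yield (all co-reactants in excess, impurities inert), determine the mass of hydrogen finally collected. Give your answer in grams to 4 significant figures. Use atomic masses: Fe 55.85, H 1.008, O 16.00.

3.536 g

Pure Fe2O3 = 389.5 × 0.7186 = 279.89 g.
M(Fe2O3) = 2(55.85) + 3(16.00) = 159.70 g/mol.
M(H2) = 2(1.008) = 2.016 g/mol.
n(Fe2O3) = 279.89 / 159.70 = 1.7526 mol.
Step 1 (Fe2O3:Fe = 1:2): theoretical n(Fe) = 3.5053 mol; at 60.02% yield, n(Fe) = 2.1039 mol.
Step 2 (Fe:H2 = 1:1): theoretical n(H2) = 2.1039 mol, so theoretical mass = 2.1039 × 2.016 = 4.2414 g.
At 83.37% yield, actual mass of H2 = 4.2414 × 0.8337 = 3.5360 g.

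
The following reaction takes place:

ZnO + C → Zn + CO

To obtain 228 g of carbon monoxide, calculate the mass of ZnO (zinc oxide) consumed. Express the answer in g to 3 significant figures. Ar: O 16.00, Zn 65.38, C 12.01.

662 g

M(CO) = 12.01 + 16.00 = 28.01 g/mol.
M(ZnO) = 65.38 + 16.00 = 81.38 g/mol.
n(CO) = 228.0 g / 28.01 g/mol = 8.140 mol.
From the equation the CO:ZnO mole ratio is 1:1, so n(ZnO) = 8.140 × 1/1 = 8.140 mol.
Mass of ZnO = 8.140 mol × 81.38 g/mol = 662.4 g.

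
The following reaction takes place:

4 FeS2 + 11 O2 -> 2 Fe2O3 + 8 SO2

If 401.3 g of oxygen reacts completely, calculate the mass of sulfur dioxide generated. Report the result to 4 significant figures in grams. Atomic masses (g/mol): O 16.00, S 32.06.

M(O2) = 2(16.00) = 32.00 g/mol.
M(SO2) = 32.06 + 2(16.00) = 64.06 g/mol.
n(O2) = 401.30 g / 32.00 g/mol = 12.541 mol.
From the equation the O2:SO2 mole ratio is 11:8, so n(SO2) = 12.541 × 8/11 = 9.1205 mol.
Mass of SO2 = 9.1205 mol × 64.06 g/mol = 584.26 g.

584.3 g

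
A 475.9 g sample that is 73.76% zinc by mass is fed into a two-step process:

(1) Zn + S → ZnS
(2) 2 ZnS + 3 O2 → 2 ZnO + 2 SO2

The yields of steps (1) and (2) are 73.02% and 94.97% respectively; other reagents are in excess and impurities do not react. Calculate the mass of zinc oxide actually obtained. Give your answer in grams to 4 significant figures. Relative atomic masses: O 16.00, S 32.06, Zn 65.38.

303.0 g

Pure Zn = 475.9 × 0.7376 = 351.02 g.
M(Zn) = 65.38 g/mol.
M(ZnO) = 65.38 + 16.00 = 81.38 g/mol.
n(Zn) = 351.02 / 65.38 = 5.3690 mol.
Step 1 (Zn:ZnS = 1:1): theoretical n(ZnS) = 5.3690 mol; at 73.02% yield, n(ZnS) = 3.9204 mol.
Step 2 (ZnS:ZnO = 2:2): theoretical n(ZnO) = 3.9204 mol, so theoretical mass = 3.9204 × 81.38 = 319.04 g.
At 94.97% yield, actual mass of ZnO = 319.04 × 0.9497 = 303.00 g.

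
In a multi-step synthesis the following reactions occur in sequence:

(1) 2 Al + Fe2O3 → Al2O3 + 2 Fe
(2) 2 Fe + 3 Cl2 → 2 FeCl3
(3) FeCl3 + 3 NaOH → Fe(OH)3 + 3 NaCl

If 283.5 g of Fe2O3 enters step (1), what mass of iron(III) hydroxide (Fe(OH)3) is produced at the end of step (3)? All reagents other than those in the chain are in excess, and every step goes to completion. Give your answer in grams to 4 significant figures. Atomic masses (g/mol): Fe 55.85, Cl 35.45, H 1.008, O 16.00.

379.4 g

M(Fe2O3) = 2(55.85) + 3(16.00) = 159.70 g/mol.
M(Fe(OH)3) = 55.85 + 3(16.00) + 3(1.008) = 106.874 g/mol.
n(Fe2O3) = 283.5 / 159.70 = 1.7752 mol.
Reaction (1): Fe2O3→Fe ratio 1:2 ⇒ n(Fe) = 3.5504 mol.
Reaction (2): Fe→FeCl3 ratio 2:2 ⇒ n(FeCl3) = 3.5504 mol.
Reaction (3): FeCl3→Fe(OH)3 ratio 1:1 ⇒ n(Fe(OH)3) = 3.5504 mol.
Mass of Fe(OH)3 = 3.5504 × 106.874 = 379.45 g.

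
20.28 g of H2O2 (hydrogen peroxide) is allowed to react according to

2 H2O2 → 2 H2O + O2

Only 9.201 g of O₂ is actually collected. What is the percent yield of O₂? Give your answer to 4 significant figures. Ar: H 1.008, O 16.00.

M(H2O2) = 2(1.008) + 2(16.00) = 34.016 g/mol.
M(O2) = 2(16.00) = 32.00 g/mol.
n(H2O2) = 20.280 g / 34.016 g/mol = 0.59619 mol.
From the equation the H2O2:O2 mole ratio is 2:1, so n(O2) = 0.59619 × 1/2 = 0.29810 mol.
Mass of O2 = 0.29810 mol × 32.00 g/mol = 9.5390 g.
This is the theoretical yield. Percent yield = 9.201 g / 9.5390 g × 100% = 96.456%.

96.46 %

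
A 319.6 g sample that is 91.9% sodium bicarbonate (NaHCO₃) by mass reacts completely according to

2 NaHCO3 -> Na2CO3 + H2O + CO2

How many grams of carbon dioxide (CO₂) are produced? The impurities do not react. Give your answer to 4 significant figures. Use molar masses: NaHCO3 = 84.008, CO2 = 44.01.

Mass of pure NaHCO3 = 319.6 g × 0.919 = 293.71 g.
n(NaHCO3) = 293.71 g / 84.008 g/mol = 3.4962 mol.
From the equation the NaHCO3:CO2 mole ratio is 2:1, so n(CO2) = 3.4962 × 1/2 = 1.7481 mol.
Mass of CO2 = 1.7481 mol × 44.01 g/mol = 76.935 g.

76.93 g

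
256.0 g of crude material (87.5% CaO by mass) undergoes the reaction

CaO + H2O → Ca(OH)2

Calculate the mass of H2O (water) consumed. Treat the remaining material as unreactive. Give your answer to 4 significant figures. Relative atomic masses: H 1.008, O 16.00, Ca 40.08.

Mass of pure CaO = 256.0 g × 0.875 = 224.00 g.
M(CaO) = 40.08 + 16.00 = 56.08 g/mol.
M(H2O) = 2(1.008) + 16.00 = 18.016 g/mol.
n(CaO) = 224.00 g / 56.08 g/mol = 3.9943 mol.
From the equation the CaO:H2O mole ratio is 1:1, so n(H2O) = 3.9943 × 1/1 = 3.9943 mol.
Mass of H2O = 3.9943 mol × 18.016 g/mol = 71.961 g.

71.96 g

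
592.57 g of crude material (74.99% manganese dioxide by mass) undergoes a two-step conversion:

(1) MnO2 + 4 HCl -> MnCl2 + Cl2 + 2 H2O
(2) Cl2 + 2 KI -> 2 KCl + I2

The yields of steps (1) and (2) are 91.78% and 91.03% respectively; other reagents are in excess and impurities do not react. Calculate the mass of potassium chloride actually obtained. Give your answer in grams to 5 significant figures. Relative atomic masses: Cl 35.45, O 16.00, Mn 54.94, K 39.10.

Pure MnO2 = 592.57 × 0.7499 = 444.368 g.
M(MnO2) = 54.94 + 2(16.00) = 86.94 g/mol.
M(KCl) = 39.10 + 35.45 = 74.55 g/mol.
n(MnO2) = 444.368 / 86.94 = 5.11121 mol.
Step 1 (MnO2:Cl2 = 1:1): theoretical n(Cl2) = 5.11121 mol; at 91.78% yield, n(Cl2) = 4.69106 mol.
Step 2 (Cl2:KCl = 1:2): theoretical n(KCl) = 9.38213 mol, so theoretical mass = 9.38213 × 74.55 = 699.438 g.
At 91.03% yield, actual mass of KCl = 699.438 × 0.9103 = 636.698 g.

636.70 g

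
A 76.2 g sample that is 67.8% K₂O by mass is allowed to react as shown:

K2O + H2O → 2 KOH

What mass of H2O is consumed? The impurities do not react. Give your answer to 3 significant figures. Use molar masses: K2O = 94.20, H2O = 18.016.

Mass of pure K2O = 76.2 g × 0.678 = 51.66 g.
n(K2O) = 51.66 g / 94.20 g/mol = 0.5484 mol.
From the equation the K2O:H2O mole ratio is 1:1, so n(H2O) = 0.5484 × 1/1 = 0.5484 mol.
Mass of H2O = 0.5484 mol × 18.016 g/mol = 9.881 g.

9.88 g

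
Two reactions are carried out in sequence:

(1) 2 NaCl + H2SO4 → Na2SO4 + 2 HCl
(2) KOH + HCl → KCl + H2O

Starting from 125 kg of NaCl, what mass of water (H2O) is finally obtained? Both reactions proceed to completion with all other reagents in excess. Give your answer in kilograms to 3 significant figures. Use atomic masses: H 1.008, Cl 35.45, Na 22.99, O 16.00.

38.5 kg

M(NaCl) = 22.99 + 35.45 = 58.44 g/mol.
M(H2O) = 2(1.008) + 16.00 = 18.016 g/mol.
125 kg = 125000 g.
n(NaCl) = 125000 / 58.44 = 2139 mol.
Step 1 gives a 2:2 ratio of NaCl to HCl, so n(HCl) = 2139 mol.
In step 2 the HCl:H2O ratio is 1:1, so n(H2O) = 2139 mol.
Mass of H2O = 2139 × 18.016 = 38540 g = 38.5 kg.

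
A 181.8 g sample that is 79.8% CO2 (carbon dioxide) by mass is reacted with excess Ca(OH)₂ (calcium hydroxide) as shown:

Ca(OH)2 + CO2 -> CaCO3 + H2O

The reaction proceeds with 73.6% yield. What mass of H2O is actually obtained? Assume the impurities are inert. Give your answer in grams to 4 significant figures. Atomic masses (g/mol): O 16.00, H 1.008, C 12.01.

43.71 g

Pure CO2 available = 181.8 g × 0.798 = 145.08 g.
M(CO2) = 12.01 + 2(16.00) = 44.01 g/mol.
M(H2O) = 2(1.008) + 16.00 = 18.016 g/mol.
n(CO2) = 145.08 g / 44.01 g/mol = 3.2964 mol.
From the equation the CO2:H2O mole ratio is 1:1, so n(H2O) = 3.2964 × 1/1 = 3.2964 mol.
Mass of H2O = 3.2964 mol × 18.016 g/mol = 59.389 g.
Actual mass collected = 59.389 g × 0.736 = 43.710 g.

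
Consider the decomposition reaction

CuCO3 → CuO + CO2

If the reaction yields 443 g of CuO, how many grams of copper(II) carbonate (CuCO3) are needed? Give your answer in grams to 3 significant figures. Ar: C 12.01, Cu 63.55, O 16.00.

M(CuO) = 63.55 + 16.00 = 79.55 g/mol.
M(CuCO3) = 63.55 + 12.01 + 3(16.00) = 123.56 g/mol.
n(CuO) = 443.0 g / 79.55 g/mol = 5.569 mol.
From the equation the CuO:CuCO3 mole ratio is 1:1, so n(CuCO3) = 5.569 × 1/1 = 5.569 mol.
Mass of CuCO3 = 5.569 mol × 123.56 g/mol = 688.1 g.

688 g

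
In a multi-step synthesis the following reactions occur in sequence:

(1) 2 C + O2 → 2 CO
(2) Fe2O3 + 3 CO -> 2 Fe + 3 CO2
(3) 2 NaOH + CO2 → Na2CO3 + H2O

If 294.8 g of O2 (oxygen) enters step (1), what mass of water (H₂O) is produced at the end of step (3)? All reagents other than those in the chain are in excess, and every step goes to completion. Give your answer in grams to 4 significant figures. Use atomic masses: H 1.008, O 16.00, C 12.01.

331.9 g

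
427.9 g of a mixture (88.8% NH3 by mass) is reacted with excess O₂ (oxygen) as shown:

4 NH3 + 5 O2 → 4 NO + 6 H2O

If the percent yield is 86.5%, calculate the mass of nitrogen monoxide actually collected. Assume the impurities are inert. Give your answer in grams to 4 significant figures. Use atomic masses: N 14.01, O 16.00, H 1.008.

579.1 g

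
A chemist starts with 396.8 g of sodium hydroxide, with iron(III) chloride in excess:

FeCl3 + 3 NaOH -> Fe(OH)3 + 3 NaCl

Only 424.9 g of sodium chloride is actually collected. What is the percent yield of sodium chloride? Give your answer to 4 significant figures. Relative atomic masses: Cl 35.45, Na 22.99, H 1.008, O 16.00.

M(NaOH) = 22.99 + 16.00 + 1.008 = 39.998 g/mol.
M(NaCl) = 22.99 + 35.45 = 58.44 g/mol.
n(NaOH) = 396.80 g / 39.998 g/mol = 9.9205 mol.
From the equation the NaOH:NaCl mole ratio is 3:3, so n(NaCl) = 9.9205 × 3/3 = 9.9205 mol.
Mass of NaCl = 9.9205 mol × 58.44 g/mol = 579.75 g.
This is the theoretical yield. Percent yield = 424.9 g / 579.75 g × 100% = 73.290%.

73.29 %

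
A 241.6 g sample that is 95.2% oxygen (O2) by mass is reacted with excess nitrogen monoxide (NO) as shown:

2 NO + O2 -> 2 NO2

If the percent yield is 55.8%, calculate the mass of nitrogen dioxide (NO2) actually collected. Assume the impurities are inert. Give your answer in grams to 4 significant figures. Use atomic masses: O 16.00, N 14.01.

Pure O2 available = 241.6 g × 0.952 = 230.00 g.
M(O2) = 2(16.00) = 32.00 g/mol.
M(NO2) = 14.01 + 2(16.00) = 46.01 g/mol.
n(O2) = 230.00 g / 32.00 g/mol = 7.1876 mol.
From the equation the O2:NO2 mole ratio is 1:2, so n(NO2) = 7.1876 × 2/1 = 14.375 mol.
Mass of NO2 = 14.375 mol × 46.01 g/mol = 661.40 g.
Actual mass collected = 661.40 g × 0.558 = 369.06 g.

369.1 g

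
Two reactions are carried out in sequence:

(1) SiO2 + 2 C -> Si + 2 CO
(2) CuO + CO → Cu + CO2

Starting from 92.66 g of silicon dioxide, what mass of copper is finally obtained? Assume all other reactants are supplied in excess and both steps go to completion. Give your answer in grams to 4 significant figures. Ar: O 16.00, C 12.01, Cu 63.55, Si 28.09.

196.0 g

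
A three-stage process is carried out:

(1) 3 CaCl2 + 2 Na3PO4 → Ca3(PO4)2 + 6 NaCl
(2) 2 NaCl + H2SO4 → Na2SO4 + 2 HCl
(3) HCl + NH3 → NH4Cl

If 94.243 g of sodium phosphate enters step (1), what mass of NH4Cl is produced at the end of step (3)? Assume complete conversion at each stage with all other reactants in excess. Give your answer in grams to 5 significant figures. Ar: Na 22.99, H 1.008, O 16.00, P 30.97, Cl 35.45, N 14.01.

92.252 g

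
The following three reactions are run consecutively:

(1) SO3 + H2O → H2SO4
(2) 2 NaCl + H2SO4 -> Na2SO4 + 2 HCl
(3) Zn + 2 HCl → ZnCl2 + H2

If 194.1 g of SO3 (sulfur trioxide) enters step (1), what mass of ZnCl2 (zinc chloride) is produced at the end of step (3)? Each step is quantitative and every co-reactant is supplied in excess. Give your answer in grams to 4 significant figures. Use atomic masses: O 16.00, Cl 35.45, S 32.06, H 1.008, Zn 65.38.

M(SO3) = 32.06 + 3(16.00) = 80.06 g/mol.
M(ZnCl2) = 65.38 + 2(35.45) = 136.28 g/mol.
n(SO3) = 194.1 / 80.06 = 2.4244 mol.
Reaction (1): SO3→H2SO4 ratio 1:1 ⇒ n(H2SO4) = 2.4244 mol.
Reaction (2): H2SO4→HCl ratio 1:2 ⇒ n(HCl) = 4.8489 mol.
Reaction (3): HCl→ZnCl2 ratio 2:1 ⇒ n(ZnCl2) = 2.4244 mol.
Mass of ZnCl2 = 2.4244 × 136.28 = 330.40 g.

330.4 g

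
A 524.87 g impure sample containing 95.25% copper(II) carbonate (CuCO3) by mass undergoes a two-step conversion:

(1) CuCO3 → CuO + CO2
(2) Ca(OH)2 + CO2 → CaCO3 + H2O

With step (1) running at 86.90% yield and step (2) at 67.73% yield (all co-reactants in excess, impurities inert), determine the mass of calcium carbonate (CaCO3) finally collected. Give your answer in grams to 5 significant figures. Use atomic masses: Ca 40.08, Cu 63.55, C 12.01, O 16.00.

Pure CuCO3 = 524.87 × 0.9525 = 499.939 g.
M(CuCO3) = 63.55 + 12.01 + 3(16.00) = 123.56 g/mol.
M(CaCO3) = 40.08 + 12.01 + 3(16.00) = 100.09 g/mol.
n(CuCO3) = 499.939 / 123.56 = 4.04612 mol.
Step 1 (CuCO3:CO2 = 1:1): theoretical n(CO2) = 4.04612 mol; at 86.90% yield, n(CO2) = 3.51608 mol.
Step 2 (CO2:CaCO3 = 1:1): theoretical n(CaCO3) = 3.51608 mol, so theoretical mass = 3.51608 × 100.09 = 351.924 g.
At 67.73% yield, actual mass of CaCO3 = 351.924 × 0.6773 = 238.358 g.

238.36 g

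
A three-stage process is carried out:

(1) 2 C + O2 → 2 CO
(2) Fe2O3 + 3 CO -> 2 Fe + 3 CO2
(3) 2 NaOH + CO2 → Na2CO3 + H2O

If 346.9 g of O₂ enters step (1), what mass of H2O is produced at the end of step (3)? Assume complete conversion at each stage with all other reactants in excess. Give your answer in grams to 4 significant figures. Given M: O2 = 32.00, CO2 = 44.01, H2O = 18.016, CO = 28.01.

n(O2) = 346.9 / 32.00 = 10.841 mol.
Reaction (1): O2→CO ratio 1:2 ⇒ n(CO) = 21.681 mol.
Reaction (2): CO→CO2 ratio 3:3 ⇒ n(CO2) = 21.681 mol.
Reaction (3): CO2→H2O ratio 1:1 ⇒ n(H2O) = 21.681 mol.
Mass of H2O = 21.681 × 18.016 = 390.61 g.

390.6 g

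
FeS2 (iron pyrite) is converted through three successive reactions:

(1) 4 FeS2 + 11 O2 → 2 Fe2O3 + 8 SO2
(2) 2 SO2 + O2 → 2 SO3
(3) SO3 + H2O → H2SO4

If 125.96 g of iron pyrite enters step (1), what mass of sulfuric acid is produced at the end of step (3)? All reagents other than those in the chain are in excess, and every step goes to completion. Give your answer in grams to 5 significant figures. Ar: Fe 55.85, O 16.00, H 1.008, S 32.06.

M(FeS2) = 55.85 + 2(32.06) = 119.97 g/mol.
M(H2SO4) = 2(1.008) + 32.06 + 4(16.00) = 98.076 g/mol.
n(FeS2) = 125.96 / 119.97 = 1.04993 mol.
Reaction (1): FeS2→SO2 ratio 4:8 ⇒ n(SO2) = 2.09986 mol.
Reaction (2): SO2→SO3 ratio 2:2 ⇒ n(SO3) = 2.09986 mol.
Reaction (3): SO3→H2SO4 ratio 1:1 ⇒ n(H2SO4) = 2.09986 mol.
Mass of H2SO4 = 2.09986 × 98.076 = 205.946 g.

205.95 g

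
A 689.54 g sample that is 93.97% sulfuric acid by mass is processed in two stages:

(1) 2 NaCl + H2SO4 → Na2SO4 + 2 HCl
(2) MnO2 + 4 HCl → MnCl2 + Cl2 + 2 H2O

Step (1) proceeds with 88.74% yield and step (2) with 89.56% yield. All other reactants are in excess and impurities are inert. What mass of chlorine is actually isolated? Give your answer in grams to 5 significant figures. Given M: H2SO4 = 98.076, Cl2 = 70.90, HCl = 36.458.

Pure H2SO4 = 689.54 × 0.9397 = 647.961 g.
n(H2SO4) = 647.961 / 98.076 = 6.60672 mol.
Step 1 (H2SO4:HCl = 1:2): theoretical n(HCl) = 13.2134 mol; at 88.74% yield, n(HCl) = 11.7256 mol.
Step 2 (HCl:Cl2 = 4:1): theoretical n(Cl2) = 2.93140 mol, so theoretical mass = 2.93140 × 70.90 = 207.836 g.
At 89.56% yield, actual mass of Cl2 = 207.836 × 0.8956 = 186.138 g.

186.14 g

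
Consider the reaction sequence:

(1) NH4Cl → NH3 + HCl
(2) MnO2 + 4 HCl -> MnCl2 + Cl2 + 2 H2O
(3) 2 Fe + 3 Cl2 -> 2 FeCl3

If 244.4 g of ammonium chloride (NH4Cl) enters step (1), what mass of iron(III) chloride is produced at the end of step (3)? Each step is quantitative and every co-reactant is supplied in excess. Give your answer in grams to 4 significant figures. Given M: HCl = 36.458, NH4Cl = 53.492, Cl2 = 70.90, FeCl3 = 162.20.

n(NH4Cl) = 244.4 / 53.492 = 4.5689 mol.
Reaction (1): NH4Cl→HCl ratio 1:1 ⇒ n(HCl) = 4.5689 mol.
Reaction (2): HCl→Cl2 ratio 4:1 ⇒ n(Cl2) = 1.1422 mol.
Reaction (3): Cl2→FeCl3 ratio 3:2 ⇒ n(FeCl3) = 0.76148 mol.
Mass of FeCl3 = 0.76148 × 162.20 = 123.51 g.

123.5 g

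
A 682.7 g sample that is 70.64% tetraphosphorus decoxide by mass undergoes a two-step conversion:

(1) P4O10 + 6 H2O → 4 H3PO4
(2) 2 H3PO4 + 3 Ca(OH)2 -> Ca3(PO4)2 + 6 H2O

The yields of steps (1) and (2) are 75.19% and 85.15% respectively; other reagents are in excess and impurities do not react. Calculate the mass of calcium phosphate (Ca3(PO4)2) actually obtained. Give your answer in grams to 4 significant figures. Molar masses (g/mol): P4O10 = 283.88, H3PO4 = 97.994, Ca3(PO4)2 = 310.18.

Pure P4O10 = 682.7 × 0.7064 = 482.26 g.
n(P4O10) = 482.26 / 283.88 = 1.6988 mol.
Step 1 (P4O10:H3PO4 = 1:4): theoretical n(H3PO4) = 6.7953 mol; at 75.19% yield, n(H3PO4) = 5.1094 mol.
Step 2 (H3PO4:Ca3(PO4)2 = 2:1): theoretical n(Ca3(PO4)2) = 2.5547 mol, so theoretical mass = 2.5547 × 310.18 = 792.41 g.
At 85.15% yield, actual mass of Ca3(PO4)2 = 792.41 × 0.8515 = 674.74 g.

674.7 g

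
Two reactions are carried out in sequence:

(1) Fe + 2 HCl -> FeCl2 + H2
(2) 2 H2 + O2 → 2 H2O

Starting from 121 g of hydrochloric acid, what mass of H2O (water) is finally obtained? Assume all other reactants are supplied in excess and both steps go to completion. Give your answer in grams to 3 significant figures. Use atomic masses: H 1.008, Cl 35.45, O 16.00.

29.9 g

M(HCl) = 1.008 + 35.45 = 36.458 g/mol.
M(H2O) = 2(1.008) + 16.00 = 18.016 g/mol.
n(HCl) = 121.0 / 36.458 = 3.319 mol.
Step 1 gives a 2:1 ratio of HCl to H2, so n(H2) = 1.659 mol.
In step 2 the H2:H2O ratio is 2:2, so n(H2O) = 1.659 mol.
Mass of H2O = 1.659 × 18.016 = 29.90 g.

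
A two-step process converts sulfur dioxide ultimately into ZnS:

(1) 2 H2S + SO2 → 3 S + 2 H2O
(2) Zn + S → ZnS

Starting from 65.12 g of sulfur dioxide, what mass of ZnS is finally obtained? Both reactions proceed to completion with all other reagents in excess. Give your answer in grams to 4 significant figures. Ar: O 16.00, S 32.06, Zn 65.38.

297.2 g

M(SO2) = 32.06 + 2(16.00) = 64.06 g/mol.
M(ZnS) = 65.38 + 32.06 = 97.44 g/mol.
n(SO2) = 65.120 / 64.06 = 1.0165 mol.
Step 1 gives a 1:3 ratio of SO2 to S, so n(S) = 3.0496 mol.
In step 2 the S:ZnS ratio is 1:1, so n(ZnS) = 3.0496 mol.
Mass of ZnS = 3.0496 × 97.44 = 297.16 g.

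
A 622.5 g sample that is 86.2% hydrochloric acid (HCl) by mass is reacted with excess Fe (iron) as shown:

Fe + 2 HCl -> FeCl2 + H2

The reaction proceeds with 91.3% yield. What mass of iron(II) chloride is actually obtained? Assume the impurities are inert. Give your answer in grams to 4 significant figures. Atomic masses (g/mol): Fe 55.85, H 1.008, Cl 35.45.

851.6 g

Pure HCl available = 622.5 g × 0.862 = 536.60 g.
M(HCl) = 1.008 + 35.45 = 36.458 g/mol.
M(FeCl2) = 55.85 + 2(35.45) = 126.75 g/mol.
n(HCl) = 536.60 g / 36.458 g/mol = 14.718 mol.
From the equation the HCl:FeCl2 mole ratio is 2:1, so n(FeCl2) = 14.718 × 1/2 = 7.3591 mol.
Mass of FeCl2 = 7.3591 mol × 126.75 g/mol = 932.76 g.
Actual mass collected = 932.76 g × 0.913 = 851.61 g.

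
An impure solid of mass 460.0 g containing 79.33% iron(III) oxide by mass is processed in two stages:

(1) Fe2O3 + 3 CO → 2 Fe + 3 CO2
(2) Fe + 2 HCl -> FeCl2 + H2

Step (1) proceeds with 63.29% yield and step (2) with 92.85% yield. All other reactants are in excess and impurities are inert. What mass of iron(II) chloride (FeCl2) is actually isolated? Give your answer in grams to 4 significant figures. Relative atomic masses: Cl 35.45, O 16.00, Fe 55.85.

340.4 g

Pure Fe2O3 = 460.0 × 0.7933 = 364.92 g.
M(Fe2O3) = 2(55.85) + 3(16.00) = 159.70 g/mol.
M(FeCl2) = 55.85 + 2(35.45) = 126.75 g/mol.
n(Fe2O3) = 364.92 / 159.70 = 2.2850 mol.
Step 1 (Fe2O3:Fe = 1:2): theoretical n(Fe) = 4.5700 mol; at 63.29% yield, n(Fe) = 2.8924 mol.
Step 2 (Fe:FeCl2 = 1:1): theoretical n(FeCl2) = 2.8924 mol, so theoretical mass = 2.8924 × 126.75 = 366.61 g.
At 92.85% yield, actual mass of FeCl2 = 366.61 × 0.9285 = 340.40 g.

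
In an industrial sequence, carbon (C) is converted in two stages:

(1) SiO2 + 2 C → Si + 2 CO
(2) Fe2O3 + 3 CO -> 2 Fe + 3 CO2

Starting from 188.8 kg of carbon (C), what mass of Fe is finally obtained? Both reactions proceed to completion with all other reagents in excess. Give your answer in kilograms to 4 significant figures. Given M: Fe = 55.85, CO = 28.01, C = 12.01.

585.3 kg

188.8 kg = 188800 g.
n(C) = 188800 / 12.01 = 15720 mol.
Step 1 gives a 2:2 ratio of C to CO, so n(CO) = 15720 mol.
In step 2 the CO:Fe ratio is 3:2, so n(Fe) = 10480 mol.
Mass of Fe = 10480 × 55.85 = 585320 g = 585.3 kg.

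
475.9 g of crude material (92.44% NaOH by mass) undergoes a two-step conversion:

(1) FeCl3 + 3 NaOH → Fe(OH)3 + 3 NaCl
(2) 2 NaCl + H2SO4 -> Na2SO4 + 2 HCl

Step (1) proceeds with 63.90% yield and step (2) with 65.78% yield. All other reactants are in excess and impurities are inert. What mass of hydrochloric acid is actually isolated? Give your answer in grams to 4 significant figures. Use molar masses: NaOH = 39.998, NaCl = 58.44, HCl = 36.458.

168.5 g

Pure NaOH = 475.9 × 0.9244 = 439.92 g.
n(NaOH) = 439.92 / 39.998 = 10.999 mol.
Step 1 (NaOH:NaCl = 3:3): theoretical n(NaCl) = 10.999 mol; at 63.90% yield, n(NaCl) = 7.0281 mol.
Step 2 (NaCl:HCl = 2:2): theoretical n(HCl) = 7.0281 mol, so theoretical mass = 7.0281 × 36.458 = 256.23 g.
At 65.78% yield, actual mass of HCl = 256.23 × 0.6578 = 168.55 g.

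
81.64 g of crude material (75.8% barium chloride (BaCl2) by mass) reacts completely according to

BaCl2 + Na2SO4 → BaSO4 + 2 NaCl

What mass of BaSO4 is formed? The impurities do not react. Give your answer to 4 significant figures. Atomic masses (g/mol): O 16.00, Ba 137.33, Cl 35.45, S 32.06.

69.36 g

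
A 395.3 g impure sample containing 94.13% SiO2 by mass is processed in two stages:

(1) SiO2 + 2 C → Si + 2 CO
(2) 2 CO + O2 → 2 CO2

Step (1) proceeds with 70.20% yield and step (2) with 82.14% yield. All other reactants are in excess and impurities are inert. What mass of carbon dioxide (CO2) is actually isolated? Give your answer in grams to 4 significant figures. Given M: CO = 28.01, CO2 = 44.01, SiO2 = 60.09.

314.3 g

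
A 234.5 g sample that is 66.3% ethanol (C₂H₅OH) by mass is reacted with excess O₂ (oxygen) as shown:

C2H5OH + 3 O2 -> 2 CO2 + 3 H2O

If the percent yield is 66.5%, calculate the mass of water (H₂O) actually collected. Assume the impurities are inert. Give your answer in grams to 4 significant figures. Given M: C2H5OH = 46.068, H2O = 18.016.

Pure C2H5OH available = 234.5 g × 0.663 = 155.47 g.
n(C2H5OH) = 155.47 g / 46.068 g/mol = 3.3749 mol.
From the equation the C2H5OH:H2O mole ratio is 1:3, so n(H2O) = 3.3749 × 3/1 = 10.125 mol.
Mass of H2O = 10.125 mol × 18.016 g/mol = 182.40 g.
Actual mass collected = 182.40 g × 0.665 = 121.30 g.

121.3 g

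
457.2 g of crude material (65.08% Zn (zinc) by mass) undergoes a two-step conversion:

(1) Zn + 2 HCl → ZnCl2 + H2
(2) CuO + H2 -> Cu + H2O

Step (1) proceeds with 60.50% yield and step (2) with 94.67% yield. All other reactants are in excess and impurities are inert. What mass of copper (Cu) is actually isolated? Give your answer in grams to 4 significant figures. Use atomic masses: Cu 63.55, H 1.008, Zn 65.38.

165.7 g

Pure Zn = 457.2 × 0.6508 = 297.55 g.
M(Zn) = 65.38 g/mol.
M(Cu) = 63.55 g/mol.
n(Zn) = 297.55 / 65.38 = 4.5510 mol.
Step 1 (Zn:H2 = 1:1): theoretical n(H2) = 4.5510 mol; at 60.50% yield, n(H2) = 2.7534 mol.
Step 2 (H2:Cu = 1:1): theoretical n(Cu) = 2.7534 mol, so theoretical mass = 2.7534 × 63.55 = 174.98 g.
At 94.67% yield, actual mass of Cu = 174.98 × 0.9467 = 165.65 g.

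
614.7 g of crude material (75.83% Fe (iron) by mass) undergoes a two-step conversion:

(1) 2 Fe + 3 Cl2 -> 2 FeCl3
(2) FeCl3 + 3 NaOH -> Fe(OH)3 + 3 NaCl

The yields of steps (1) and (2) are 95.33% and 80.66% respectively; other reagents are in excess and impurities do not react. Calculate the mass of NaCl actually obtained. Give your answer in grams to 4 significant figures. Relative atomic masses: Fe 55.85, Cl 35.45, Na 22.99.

1125 g

Pure Fe = 614.7 × 0.7583 = 466.13 g.
M(Fe) = 55.85 g/mol.
M(NaCl) = 22.99 + 35.45 = 58.44 g/mol.
n(Fe) = 466.13 / 55.85 = 8.3461 mol.
Step 1 (Fe:FeCl3 = 2:2): theoretical n(FeCl3) = 8.3461 mol; at 95.33% yield, n(FeCl3) = 7.9563 mol.
Step 2 (FeCl3:NaCl = 1:3): theoretical n(NaCl) = 23.869 mol, so theoretical mass = 23.869 × 58.44 = 1394.9 g.
At 80.66% yield, actual mass of NaCl = 1394.9 × 0.8066 = 1125.1 g.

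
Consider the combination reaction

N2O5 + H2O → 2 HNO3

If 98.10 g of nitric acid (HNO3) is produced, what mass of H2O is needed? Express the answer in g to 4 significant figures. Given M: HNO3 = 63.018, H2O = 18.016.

14.02 g

n(HNO3) = 98.100 g / 63.018 g/mol = 1.5567 mol.
From the equation the HNO3:H2O mole ratio is 2:1, so n(H2O) = 1.5567 × 1/2 = 0.77835 mol.
Mass of H2O = 0.77835 mol × 18.016 g/mol = 14.023 g.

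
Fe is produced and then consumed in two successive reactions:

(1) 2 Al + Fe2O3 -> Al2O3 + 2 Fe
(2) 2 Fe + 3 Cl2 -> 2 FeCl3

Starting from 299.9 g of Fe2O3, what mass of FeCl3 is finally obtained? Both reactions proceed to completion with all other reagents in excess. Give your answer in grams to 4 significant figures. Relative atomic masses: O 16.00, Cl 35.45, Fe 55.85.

M(Fe2O3) = 2(55.85) + 3(16.00) = 159.70 g/mol.
M(FeCl3) = 55.85 + 3(35.45) = 162.20 g/mol.
n(Fe2O3) = 299.90 / 159.70 = 1.8779 mol.
Step 1 gives a 1:2 ratio of Fe2O3 to Fe, so n(Fe) = 3.7558 mol.
In step 2 the Fe:FeCl3 ratio is 2:2, so n(FeCl3) = 3.7558 mol.
Mass of FeCl3 = 3.7558 × 162.20 = 609.19 g.

609.2 g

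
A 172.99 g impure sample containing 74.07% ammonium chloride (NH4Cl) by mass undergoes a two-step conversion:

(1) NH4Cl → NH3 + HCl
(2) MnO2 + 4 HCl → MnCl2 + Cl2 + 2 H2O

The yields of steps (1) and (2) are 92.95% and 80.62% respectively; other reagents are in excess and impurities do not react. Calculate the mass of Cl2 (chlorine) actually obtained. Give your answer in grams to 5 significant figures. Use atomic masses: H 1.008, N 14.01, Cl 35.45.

31.817 g

Pure NH4Cl = 172.99 × 0.7407 = 128.134 g.
M(NH4Cl) = 14.01 + 4(1.008) + 35.45 = 53.492 g/mol.
M(Cl2) = 2(35.45) = 70.90 g/mol.
n(NH4Cl) = 128.134 / 53.492 = 2.39538 mol.
Step 1 (NH4Cl:HCl = 1:1): theoretical n(HCl) = 2.39538 mol; at 92.95% yield, n(HCl) = 2.22651 mol.
Step 2 (HCl:Cl2 = 4:1): theoretical n(Cl2) = 0.556627 mol, so theoretical mass = 0.556627 × 70.90 = 39.4648 g.
At 80.62% yield, actual mass of Cl2 = 39.4648 × 0.8062 = 31.8165 g.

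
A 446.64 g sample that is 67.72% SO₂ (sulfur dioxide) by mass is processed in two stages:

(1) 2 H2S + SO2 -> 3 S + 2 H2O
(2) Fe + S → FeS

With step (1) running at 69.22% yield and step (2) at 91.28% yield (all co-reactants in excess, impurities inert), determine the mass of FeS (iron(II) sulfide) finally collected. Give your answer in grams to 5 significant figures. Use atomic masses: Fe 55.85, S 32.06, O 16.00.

786.78 g

Pure SO2 = 446.64 × 0.6772 = 302.465 g.
M(SO2) = 32.06 + 2(16.00) = 64.06 g/mol.
M(FeS) = 55.85 + 32.06 = 87.91 g/mol.
n(SO2) = 302.465 / 64.06 = 4.72158 mol.
Step 1 (SO2:S = 1:3): theoretical n(S) = 14.1647 mol; at 69.22% yield, n(S) = 9.80484 mol.
Step 2 (S:FeS = 1:1): theoretical n(FeS) = 9.80484 mol, so theoretical mass = 9.80484 × 87.91 = 861.943 g.
At 91.28% yield, actual mass of FeS = 861.943 × 0.9128 = 786.782 g.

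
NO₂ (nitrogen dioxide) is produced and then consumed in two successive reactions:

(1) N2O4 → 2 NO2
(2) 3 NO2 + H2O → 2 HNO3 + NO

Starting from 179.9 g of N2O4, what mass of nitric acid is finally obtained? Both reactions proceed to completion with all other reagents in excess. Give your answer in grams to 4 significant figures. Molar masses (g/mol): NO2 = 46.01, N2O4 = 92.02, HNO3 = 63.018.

164.3 g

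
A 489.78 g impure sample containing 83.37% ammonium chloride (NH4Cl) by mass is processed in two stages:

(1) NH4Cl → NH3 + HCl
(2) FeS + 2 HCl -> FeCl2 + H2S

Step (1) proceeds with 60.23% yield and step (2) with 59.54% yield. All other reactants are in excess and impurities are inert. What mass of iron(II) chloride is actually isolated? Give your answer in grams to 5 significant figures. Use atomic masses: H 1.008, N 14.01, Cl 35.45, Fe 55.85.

Pure NH4Cl = 489.78 × 0.8337 = 408.330 g.
M(NH4Cl) = 14.01 + 4(1.008) + 35.45 = 53.492 g/mol.
M(FeCl2) = 55.85 + 2(35.45) = 126.75 g/mol.
n(NH4Cl) = 408.330 / 53.492 = 7.63347 mol.
Step 1 (NH4Cl:HCl = 1:1): theoretical n(HCl) = 7.63347 mol; at 60.23% yield, n(HCl) = 4.59764 mol.
Step 2 (HCl:FeCl2 = 2:1): theoretical n(FeCl2) = 2.29882 mol, so theoretical mass = 2.29882 × 126.75 = 291.375 g.
At 59.54% yield, actual mass of FeCl2 = 291.375 × 0.5954 = 173.485 g.

173.48 g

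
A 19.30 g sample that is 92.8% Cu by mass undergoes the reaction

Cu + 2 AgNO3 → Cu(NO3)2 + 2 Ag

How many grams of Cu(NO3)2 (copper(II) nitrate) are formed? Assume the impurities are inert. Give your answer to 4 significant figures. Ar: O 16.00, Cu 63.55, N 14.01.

Mass of pure Cu = 19.30 g × 0.928 = 17.910 g.
M(Cu) = 63.55 g/mol.
M(Cu(NO3)2) = 63.55 + 2(14.01) + 6(16.00) = 187.57 g/mol.
n(Cu) = 17.910 g / 63.55 g/mol = 0.28183 mol.
From the equation the Cu:Cu(NO3)2 mole ratio is 1:1, so n(Cu(NO3)2) = 0.28183 × 1/1 = 0.28183 mol.
Mass of Cu(NO3)2 = 0.28183 mol × 187.57 g/mol = 52.863 g.

52.86 g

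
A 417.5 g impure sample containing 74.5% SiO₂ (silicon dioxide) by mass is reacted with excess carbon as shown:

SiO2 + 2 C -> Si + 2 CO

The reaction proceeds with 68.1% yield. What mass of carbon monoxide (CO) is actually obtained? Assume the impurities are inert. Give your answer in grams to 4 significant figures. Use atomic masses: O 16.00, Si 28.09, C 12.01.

Pure SiO2 available = 417.5 g × 0.745 = 311.04 g.
M(SiO2) = 28.09 + 2(16.00) = 60.09 g/mol.
M(CO) = 12.01 + 16.00 = 28.01 g/mol.
n(SiO2) = 311.04 g / 60.09 g/mol = 5.1762 mol.
From the equation the SiO2:CO mole ratio is 1:2, so n(CO) = 5.1762 × 2/1 = 10.352 mol.
Mass of CO = 10.352 mol × 28.01 g/mol = 289.97 g.
Actual mass collected = 289.97 g × 0.681 = 197.47 g.

197.5 g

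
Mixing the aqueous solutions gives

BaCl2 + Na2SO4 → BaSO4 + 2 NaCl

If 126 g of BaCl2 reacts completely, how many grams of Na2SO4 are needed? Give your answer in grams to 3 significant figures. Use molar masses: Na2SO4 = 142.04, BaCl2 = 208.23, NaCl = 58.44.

85.9 g

n(BaCl2) = 126.0 g / 208.23 g/mol = 0.6051 mol.
From the equation the BaCl2:Na2SO4 mole ratio is 1:1, so n(Na2SO4) = 0.6051 × 1/1 = 0.6051 mol.
Mass of Na2SO4 = 0.6051 mol × 142.04 g/mol = 85.95 g.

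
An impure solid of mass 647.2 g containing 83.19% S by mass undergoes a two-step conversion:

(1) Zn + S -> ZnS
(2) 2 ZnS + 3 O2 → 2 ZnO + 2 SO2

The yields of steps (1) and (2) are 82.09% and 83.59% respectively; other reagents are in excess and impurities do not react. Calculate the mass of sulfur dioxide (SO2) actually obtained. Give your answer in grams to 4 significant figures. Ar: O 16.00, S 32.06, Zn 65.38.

738.2 g

Pure S = 647.2 × 0.8319 = 538.41 g.
M(S) = 32.06 g/mol.
M(SO2) = 32.06 + 2(16.00) = 64.06 g/mol.
n(S) = 538.41 / 32.06 = 16.794 mol.
Step 1 (S:ZnS = 1:1): theoretical n(ZnS) = 16.794 mol; at 82.09% yield, n(ZnS) = 13.786 mol.
Step 2 (ZnS:SO2 = 2:2): theoretical n(SO2) = 13.786 mol, so theoretical mass = 13.786 × 64.06 = 883.13 g.
At 83.59% yield, actual mass of SO2 = 883.13 × 0.8359 = 738.21 g.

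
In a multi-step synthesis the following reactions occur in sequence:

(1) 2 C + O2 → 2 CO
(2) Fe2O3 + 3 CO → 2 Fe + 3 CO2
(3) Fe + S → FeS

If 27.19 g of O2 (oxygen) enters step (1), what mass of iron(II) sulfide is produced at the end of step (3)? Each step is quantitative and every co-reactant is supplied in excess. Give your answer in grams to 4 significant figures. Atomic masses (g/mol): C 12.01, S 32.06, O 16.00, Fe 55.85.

M(O2) = 2(16.00) = 32.00 g/mol.
M(FeS) = 55.85 + 32.06 = 87.91 g/mol.
n(O2) = 27.19 / 32.00 = 0.84969 mol.
Reaction (1): O2→CO ratio 1:2 ⇒ n(CO) = 1.6994 mol.
Reaction (2): CO→Fe ratio 3:2 ⇒ n(Fe) = 1.1329 mol.
Reaction (3): Fe→FeS ratio 1:1 ⇒ n(FeS) = 1.1329 mol.
Mass of FeS = 1.1329 × 87.91 = 99.595 g.

99.59 g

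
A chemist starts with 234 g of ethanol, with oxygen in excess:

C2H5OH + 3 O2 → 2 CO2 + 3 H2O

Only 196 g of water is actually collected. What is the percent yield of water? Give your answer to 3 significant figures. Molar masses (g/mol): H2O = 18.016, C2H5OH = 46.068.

71.4 %

n(C2H5OH) = 234.0 g / 46.068 g/mol = 5.079 mol.
From the equation the C2H5OH:H2O mole ratio is 1:3, so n(H2O) = 5.079 × 3/1 = 15.24 mol.
Mass of H2O = 15.24 mol × 18.016 g/mol = 274.5 g.
This is the theoretical yield. Percent yield = 196 g / 274.5 g × 100% = 71.39%.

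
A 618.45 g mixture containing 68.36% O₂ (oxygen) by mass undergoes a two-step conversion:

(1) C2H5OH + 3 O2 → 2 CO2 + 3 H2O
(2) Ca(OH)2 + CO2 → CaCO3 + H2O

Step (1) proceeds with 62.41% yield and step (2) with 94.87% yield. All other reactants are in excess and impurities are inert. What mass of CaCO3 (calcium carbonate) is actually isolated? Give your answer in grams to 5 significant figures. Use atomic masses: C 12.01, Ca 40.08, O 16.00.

Pure O2 = 618.45 × 0.6836 = 422.772 g.
M(O2) = 2(16.00) = 32.00 g/mol.
M(CaCO3) = 40.08 + 12.01 + 3(16.00) = 100.09 g/mol.
n(O2) = 422.772 / 32.00 = 13.2116 mol.
Step 1 (O2:CO2 = 3:2): theoretical n(CO2) = 8.80776 mol; at 62.41% yield, n(CO2) = 5.49692 mol.
Step 2 (CO2:CaCO3 = 1:1): theoretical n(CaCO3) = 5.49692 mol, so theoretical mass = 5.49692 × 100.09 = 550.187 g.
At 94.87% yield, actual mass of CaCO3 = 550.187 × 0.9487 = 521.962 g.

521.96 g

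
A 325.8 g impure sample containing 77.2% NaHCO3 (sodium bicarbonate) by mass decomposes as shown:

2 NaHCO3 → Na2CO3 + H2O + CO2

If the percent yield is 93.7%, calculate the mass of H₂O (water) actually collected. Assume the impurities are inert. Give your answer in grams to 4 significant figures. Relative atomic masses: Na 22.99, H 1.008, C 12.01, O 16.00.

25.27 g

Pure NaHCO3 available = 325.8 g × 0.772 = 251.52 g.
M(NaHCO3) = 22.99 + 1.008 + 12.01 + 3(16.00) = 84.008 g/mol.
M(H2O) = 2(1.008) + 16.00 = 18.016 g/mol.
n(NaHCO3) = 251.52 g / 84.008 g/mol = 2.9940 mol.
From the equation the NaHCO3:H2O mole ratio is 2:1, so n(H2O) = 2.9940 × 1/2 = 1.4970 mol.
Mass of H2O = 1.4970 mol × 18.016 g/mol = 26.970 g.
Actual mass collected = 26.970 g × 0.937 = 25.271 g.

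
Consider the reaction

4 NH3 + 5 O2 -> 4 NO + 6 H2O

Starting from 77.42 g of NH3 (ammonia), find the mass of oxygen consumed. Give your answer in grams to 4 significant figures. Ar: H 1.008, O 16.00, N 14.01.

M(NH3) = 14.01 + 3(1.008) = 17.034 g/mol.
M(O2) = 2(16.00) = 32.00 g/mol.
n(NH3) = 77.420 g / 17.034 g/mol = 4.5450 mol.
From the equation the NH3:O2 mole ratio is 4:5, so n(O2) = 4.5450 × 5/4 = 5.6813 mol.
Mass of O2 = 5.6813 mol × 32.00 g/mol = 181.80 g.

181.8 g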